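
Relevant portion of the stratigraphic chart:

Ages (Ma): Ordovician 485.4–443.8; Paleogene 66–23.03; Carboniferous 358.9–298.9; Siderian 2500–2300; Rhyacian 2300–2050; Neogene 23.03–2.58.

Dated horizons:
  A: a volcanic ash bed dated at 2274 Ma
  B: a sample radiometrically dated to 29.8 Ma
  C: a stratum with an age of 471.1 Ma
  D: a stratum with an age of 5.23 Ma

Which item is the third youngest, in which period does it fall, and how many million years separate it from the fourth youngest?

Sorted youngest-first by Ma: D (5.23), B (29.8), C (471.1), A (2274).
The third youngest is C at 471.1 Ma, which lies in 485.4–443.8 Ma: the Ordovician.
The fourth youngest is A at 2274 Ma; separation = |471.1 − 2274| = 1802.9 Myr.

C, in the Ordovician; 1802.9 million years to A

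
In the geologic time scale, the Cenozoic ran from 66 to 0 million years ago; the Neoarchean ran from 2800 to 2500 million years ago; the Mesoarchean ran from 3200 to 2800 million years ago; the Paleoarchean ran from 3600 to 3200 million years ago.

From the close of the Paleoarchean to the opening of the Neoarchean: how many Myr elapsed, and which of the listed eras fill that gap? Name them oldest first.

The Paleoarchean closes at 3200 Ma and the Neoarchean opens at 2800 Ma, so the interval is 3200 − 2800 = 400 Myr.
An era fits inside if it starts at or after 3200 Ma and ends at or before 2800 Ma; oldest first that gives Mesoarchean.

400 million years; Mesoarchean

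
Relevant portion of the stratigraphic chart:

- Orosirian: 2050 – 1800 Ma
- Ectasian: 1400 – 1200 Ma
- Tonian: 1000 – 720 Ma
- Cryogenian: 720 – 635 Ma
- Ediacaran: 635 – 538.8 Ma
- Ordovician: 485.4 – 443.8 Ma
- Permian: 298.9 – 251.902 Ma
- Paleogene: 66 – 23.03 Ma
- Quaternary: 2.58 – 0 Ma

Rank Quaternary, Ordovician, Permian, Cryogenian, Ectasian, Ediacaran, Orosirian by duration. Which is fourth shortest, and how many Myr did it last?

Durations: Quaternary 2.58; Ordovician 41.6; Permian 46.998; Cryogenian 85; Ectasian 200; Ediacaran 96.2; Orosirian 250 Myr.
Sorted shortest-first: Quaternary (2.58), Ordovician (41.6), Permian (46.998), Cryogenian (85), Ediacaran (96.2), Ectasian (200), Orosirian (250).
The fourth shortest is Cryogenian at 85 Myr.

Cryogenian, 85 million years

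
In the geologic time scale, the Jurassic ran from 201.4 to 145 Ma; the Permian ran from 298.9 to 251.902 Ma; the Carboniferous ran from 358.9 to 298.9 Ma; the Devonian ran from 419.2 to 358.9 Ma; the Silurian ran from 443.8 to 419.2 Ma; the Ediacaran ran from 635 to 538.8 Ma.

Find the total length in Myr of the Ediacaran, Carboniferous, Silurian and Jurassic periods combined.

Duration is start − end for each: (635 − 538.8) + (358.9 − 298.9) + (443.8 − 419.2) + (201.4 − 145).
That is 96.2 + 60 + 24.6 + 56.4, which totals 237.2 million years.

237.2 million years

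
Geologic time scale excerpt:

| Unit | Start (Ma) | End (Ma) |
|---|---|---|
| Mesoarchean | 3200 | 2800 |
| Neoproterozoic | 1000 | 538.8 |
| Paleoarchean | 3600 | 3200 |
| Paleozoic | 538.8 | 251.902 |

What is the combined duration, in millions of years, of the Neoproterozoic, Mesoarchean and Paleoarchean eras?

1261.2 million years

Duration is start − end for each: (1000 − 538.8) + (3200 − 2800) + (3600 − 3200).
That is 461.2 + 400 + 400, which totals 1261.2 million years.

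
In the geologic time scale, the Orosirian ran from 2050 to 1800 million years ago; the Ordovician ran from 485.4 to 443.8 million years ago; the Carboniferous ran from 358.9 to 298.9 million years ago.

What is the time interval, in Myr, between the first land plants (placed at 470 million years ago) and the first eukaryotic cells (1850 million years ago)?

1850 − 470 = 1380 million years.

1380 million years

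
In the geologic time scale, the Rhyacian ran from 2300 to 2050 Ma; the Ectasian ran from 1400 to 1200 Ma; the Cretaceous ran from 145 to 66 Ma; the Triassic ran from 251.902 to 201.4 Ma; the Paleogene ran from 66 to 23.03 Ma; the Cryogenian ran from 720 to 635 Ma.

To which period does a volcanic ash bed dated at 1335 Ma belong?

1335 Ma lies between 1400 and 1200 Ma, so it falls in the Ectasian.

Ectasian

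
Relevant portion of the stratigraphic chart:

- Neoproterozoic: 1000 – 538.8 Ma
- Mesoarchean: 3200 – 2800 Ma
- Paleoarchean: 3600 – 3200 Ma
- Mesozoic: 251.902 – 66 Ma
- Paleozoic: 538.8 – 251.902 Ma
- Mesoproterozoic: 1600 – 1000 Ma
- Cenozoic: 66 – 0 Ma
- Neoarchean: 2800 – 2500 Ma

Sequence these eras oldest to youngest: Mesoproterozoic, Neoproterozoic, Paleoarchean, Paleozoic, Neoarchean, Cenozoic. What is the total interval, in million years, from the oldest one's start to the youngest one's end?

Paleoarchean, Neoarchean, Mesoproterozoic, Neoproterozoic, Paleozoic, Cenozoic; total span 3600 Myr

From the excerpt: Mesoproterozoic 1600–1000; Neoproterozoic 1000–538.8; Paleoarchean 3600–3200; Paleozoic 538.8–251.902; Neoarchean 2800–2500; Cenozoic 66–0 (Ma).
Larger Ma is earlier, so the oldest is Paleoarchean and the youngest is Cenozoic; oldest to youngest: Paleoarchean, Neoarchean, Mesoproterozoic, Neoproterozoic, Paleozoic, Cenozoic.
Oldest start 3600 minus youngest end 0 gives 3600 Myr overall.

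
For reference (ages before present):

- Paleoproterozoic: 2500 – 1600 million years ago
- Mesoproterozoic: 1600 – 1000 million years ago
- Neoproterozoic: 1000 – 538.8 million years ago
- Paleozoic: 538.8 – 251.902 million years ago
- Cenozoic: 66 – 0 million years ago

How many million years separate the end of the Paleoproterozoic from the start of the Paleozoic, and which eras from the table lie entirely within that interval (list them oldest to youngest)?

End of Paleoproterozoic = 1600 Ma; start of Paleozoic = 538.8 Ma.
Gap = 1600 − 538.8 = 1061.2 Myr.
Eras wholly inside 1600–538.8 Ma: Mesoproterozoic (1600–1000), Neoproterozoic (1000–538.8).

1061.2 million years; Mesoproterozoic, Neoproterozoic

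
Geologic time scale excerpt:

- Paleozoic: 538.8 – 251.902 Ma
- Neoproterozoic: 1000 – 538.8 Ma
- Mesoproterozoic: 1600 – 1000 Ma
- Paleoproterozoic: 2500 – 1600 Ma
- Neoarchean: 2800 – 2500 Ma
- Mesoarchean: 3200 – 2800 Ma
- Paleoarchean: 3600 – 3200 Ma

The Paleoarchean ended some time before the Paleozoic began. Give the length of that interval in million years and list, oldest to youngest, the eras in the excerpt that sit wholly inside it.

The Paleoarchean closes at 3200 Ma and the Paleozoic opens at 538.8 Ma, so the interval is 3200 − 538.8 = 2661.2 Myr.
An era fits inside if it starts at or after 3200 Ma and ends at or before 538.8 Ma; oldest first that gives Mesoarchean, Neoarchean, Paleoproterozoic, Mesoproterozoic, Neoproterozoic.

2661.2 million years; Mesoarchean, Neoarchean, Paleoproterozoic, Mesoproterozoic, Neoproterozoic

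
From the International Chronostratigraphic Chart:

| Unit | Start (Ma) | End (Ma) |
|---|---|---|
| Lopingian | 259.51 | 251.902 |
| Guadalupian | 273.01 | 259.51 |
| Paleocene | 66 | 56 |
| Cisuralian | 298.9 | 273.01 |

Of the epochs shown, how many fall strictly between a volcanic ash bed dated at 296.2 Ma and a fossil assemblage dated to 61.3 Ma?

The older date is 296.2 Ma and the younger is 61.3 Ma.
Epochs with start < 296.2 and end > 61.3 Ma: Guadalupian (273.01–259.51), Lopingian (259.51–251.902).
That is 2 complete epochs.

2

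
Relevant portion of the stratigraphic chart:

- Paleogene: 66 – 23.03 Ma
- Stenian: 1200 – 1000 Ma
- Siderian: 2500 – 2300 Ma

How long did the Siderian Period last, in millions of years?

200 million years

2500 − 2300 = 200 million years.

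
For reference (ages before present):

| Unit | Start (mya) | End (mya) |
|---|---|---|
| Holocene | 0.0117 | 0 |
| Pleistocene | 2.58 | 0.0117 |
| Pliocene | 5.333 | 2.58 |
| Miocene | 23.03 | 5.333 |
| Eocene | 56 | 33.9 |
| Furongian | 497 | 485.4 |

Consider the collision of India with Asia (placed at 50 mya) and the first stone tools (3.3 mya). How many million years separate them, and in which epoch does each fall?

Elapsed time: 50 − 3.3 = 46.7 Myr.
50 Ma lies within 56–33.9 Ma: Eocene.
3.3 Ma lies within 5.333–2.58 Ma: Pliocene.

46.7 million years apart; the first in the Eocene, the second in the Pliocene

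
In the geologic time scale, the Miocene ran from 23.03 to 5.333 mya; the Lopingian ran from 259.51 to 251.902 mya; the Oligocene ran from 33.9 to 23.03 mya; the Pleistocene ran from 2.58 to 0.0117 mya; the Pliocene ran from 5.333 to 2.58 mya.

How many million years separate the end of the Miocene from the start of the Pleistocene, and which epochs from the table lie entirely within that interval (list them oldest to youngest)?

2.753 million years; Pliocene

End of Miocene = 5.333 Ma; start of Pleistocene = 2.58 Ma.
Gap = 5.333 − 2.58 = 2.753 Myr.
Epochs wholly inside 5.333–2.58 Ma: Pliocene (5.333–2.58).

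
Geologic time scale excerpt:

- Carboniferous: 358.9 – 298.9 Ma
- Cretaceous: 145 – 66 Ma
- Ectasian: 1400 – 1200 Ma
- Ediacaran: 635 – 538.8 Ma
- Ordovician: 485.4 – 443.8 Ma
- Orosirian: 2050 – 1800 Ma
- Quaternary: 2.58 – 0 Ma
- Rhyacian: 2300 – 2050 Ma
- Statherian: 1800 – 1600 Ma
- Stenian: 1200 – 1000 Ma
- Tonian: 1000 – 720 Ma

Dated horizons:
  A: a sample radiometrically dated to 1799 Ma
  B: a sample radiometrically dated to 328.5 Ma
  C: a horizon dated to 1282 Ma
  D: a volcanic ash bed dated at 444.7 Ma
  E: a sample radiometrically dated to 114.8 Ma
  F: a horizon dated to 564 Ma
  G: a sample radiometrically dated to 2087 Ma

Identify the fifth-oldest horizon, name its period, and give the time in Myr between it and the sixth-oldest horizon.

D, in the Ordovician; 116.2 million years to B

Sorted oldest-first by Ma: G (2087), A (1799), C (1282), F (564), D (444.7), B (328.5), E (114.8).
The fifth oldest is D at 444.7 Ma, which lies in 485.4–443.8 Ma: the Ordovician.
The sixth oldest is B at 328.5 Ma; separation = |444.7 − 328.5| = 116.2 Myr.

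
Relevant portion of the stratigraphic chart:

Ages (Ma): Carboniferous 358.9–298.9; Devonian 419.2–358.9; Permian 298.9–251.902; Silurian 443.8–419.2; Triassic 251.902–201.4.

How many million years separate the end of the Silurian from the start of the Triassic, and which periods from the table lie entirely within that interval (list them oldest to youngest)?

167.298 million years; Devonian, Carboniferous, Permian

End of Silurian = 419.2 Ma; start of Triassic = 251.902 Ma.
Gap = 419.2 − 251.902 = 167.298 Myr.
Periods wholly inside 419.2–251.902 Ma: Devonian (419.2–358.9), Carboniferous (358.9–298.9), Permian (298.9–251.902).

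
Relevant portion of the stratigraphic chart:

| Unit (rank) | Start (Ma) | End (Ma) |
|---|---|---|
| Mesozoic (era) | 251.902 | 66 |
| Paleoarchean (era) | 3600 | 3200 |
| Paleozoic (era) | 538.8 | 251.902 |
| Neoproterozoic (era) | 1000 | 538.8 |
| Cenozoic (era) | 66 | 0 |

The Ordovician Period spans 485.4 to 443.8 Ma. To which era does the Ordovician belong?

Paleozoic

The Ordovician (485.4–443.8 Ma) lies entirely within 538.8–251.902 Ma, the Paleozoic Era.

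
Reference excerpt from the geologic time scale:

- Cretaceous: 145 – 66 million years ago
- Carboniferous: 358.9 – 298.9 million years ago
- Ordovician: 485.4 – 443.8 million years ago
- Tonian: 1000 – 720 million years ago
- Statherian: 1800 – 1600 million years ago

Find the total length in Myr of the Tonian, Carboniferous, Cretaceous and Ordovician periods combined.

Duration is start − end for each: (1000 − 720) + (358.9 − 298.9) + (145 − 66) + (485.4 − 443.8).
That is 280 + 60 + 79 + 41.6, which totals 460.6 million years.

460.6 million years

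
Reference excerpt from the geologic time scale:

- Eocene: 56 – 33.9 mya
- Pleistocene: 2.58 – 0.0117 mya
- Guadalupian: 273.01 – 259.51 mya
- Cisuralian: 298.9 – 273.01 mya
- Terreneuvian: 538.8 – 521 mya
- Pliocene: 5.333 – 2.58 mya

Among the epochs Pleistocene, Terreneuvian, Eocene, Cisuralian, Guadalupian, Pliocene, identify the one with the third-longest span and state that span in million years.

Start − end for each: Pleistocene 2.58 − 0.0117 = 2.5683; Terreneuvian 538.8 − 521 = 17.8; Eocene 56 − 33.9 = 22.1; Cisuralian 298.9 − 273.01 = 25.89; Guadalupian 273.01 − 259.51 = 13.5; Pliocene 5.333 − 2.58 = 2.753.
Ranking these from longest: Cisuralian > Eocene > Terreneuvian > Guadalupian > Pliocene > Pleistocene.
Position 3 in that ranking is Terreneuvian, which lasted 17.8 Myr.

Terreneuvian, 17.8 million years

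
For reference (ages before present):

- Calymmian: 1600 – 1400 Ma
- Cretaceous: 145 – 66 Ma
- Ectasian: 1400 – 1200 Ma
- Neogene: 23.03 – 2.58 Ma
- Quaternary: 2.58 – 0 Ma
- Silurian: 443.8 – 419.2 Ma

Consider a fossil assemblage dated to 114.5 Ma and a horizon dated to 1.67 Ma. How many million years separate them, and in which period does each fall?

112.83 million years apart; the first in the Cretaceous, the second in the Quaternary

Elapsed time: 114.5 − 1.67 = 112.83 Myr.
114.5 Ma lies within 145–66 Ma: Cretaceous.
1.67 Ma lies within 2.58–0 Ma: Quaternary.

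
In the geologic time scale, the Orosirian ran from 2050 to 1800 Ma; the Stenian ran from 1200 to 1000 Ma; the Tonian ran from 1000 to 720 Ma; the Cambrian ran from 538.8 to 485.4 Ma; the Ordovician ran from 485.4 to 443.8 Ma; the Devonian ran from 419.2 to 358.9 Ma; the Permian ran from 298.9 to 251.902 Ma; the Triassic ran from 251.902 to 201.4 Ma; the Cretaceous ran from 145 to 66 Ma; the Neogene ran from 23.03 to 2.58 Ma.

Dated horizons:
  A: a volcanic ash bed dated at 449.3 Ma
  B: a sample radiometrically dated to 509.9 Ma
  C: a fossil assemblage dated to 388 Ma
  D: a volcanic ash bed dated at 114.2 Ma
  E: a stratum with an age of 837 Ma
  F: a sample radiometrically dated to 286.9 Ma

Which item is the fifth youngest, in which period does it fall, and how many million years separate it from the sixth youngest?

Sorted youngest-first by Ma: D (114.2), F (286.9), C (388), A (449.3), B (509.9), E (837).
The fifth youngest is B at 509.9 Ma, which lies in 538.8–485.4 Ma: the Cambrian.
The sixth youngest is E at 837 Ma; separation = |509.9 − 837| = 327.1 Myr.

B, in the Cambrian; 327.1 million years to E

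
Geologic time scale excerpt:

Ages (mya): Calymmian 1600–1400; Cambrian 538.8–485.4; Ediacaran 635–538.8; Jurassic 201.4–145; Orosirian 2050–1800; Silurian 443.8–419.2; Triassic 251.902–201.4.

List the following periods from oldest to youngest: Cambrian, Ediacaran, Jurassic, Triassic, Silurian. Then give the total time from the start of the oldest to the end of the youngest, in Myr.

Ediacaran, Cambrian, Silurian, Triassic, Jurassic; total span 490 Myr

Start ages (Ma): Ediacaran 635, Cambrian 538.8, Silurian 443.8, Triassic 251.902, Jurassic 201.4.
Ordered oldest to youngest: Ediacaran, Cambrian, Silurian, Triassic, Jurassic.
Span = 635 − 145 = 490 Myr.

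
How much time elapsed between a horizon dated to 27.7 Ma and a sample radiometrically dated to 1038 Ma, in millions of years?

1038 − 27.7 = 1010.3 million years.

1010.3 million years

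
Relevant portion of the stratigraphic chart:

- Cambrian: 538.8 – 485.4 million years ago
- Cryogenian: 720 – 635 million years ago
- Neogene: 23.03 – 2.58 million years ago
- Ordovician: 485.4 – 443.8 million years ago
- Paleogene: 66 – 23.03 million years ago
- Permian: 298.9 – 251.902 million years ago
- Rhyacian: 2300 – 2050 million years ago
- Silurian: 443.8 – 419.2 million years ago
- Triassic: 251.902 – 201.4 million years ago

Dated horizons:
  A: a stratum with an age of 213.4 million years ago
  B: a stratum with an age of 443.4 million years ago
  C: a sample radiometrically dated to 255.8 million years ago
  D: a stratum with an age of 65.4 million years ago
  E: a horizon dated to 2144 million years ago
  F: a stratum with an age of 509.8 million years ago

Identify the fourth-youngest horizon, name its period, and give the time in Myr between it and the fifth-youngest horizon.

B, in the Silurian; 66.4 million years to F

Smaller Ma means younger, so youngest first: D 65.4 < A 213.4 < C 255.8 < B 443.4 < F 509.8 < E 2144.
Counting 4 along gives B (443.4 Ma); the excerpt puts that inside the Silurian, 443.8–419.2 Ma.
Next in line is F (509.8 Ma), and 509.8 − 443.4 = 66.4 Myr.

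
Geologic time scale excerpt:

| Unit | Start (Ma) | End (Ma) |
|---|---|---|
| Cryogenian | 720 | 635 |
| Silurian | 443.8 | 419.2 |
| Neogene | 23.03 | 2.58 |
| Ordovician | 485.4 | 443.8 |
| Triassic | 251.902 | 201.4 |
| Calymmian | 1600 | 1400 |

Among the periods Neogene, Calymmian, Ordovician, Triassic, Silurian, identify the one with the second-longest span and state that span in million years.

Durations: Neogene 20.45; Calymmian 200; Ordovician 41.6; Triassic 50.502; Silurian 24.6 Myr.
Sorted longest-first: Calymmian (200), Triassic (50.502), Ordovician (41.6), Silurian (24.6), Neogene (20.45).
The second longest is Triassic at 50.502 Myr.

Triassic, 50.502 million years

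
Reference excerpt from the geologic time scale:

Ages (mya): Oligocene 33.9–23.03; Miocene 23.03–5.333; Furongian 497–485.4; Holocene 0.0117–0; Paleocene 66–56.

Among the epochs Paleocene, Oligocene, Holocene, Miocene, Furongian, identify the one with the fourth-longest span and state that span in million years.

Paleocene, 10 million years

Start − end for each: Paleocene 66 − 56 = 10; Oligocene 33.9 − 23.03 = 10.87; Holocene 0.0117 − 0 = 0.0117; Miocene 23.03 − 5.333 = 17.697; Furongian 497 − 485.4 = 11.6.
Ranking these from longest: Miocene > Furongian > Oligocene > Paleocene > Holocene.
Position 4 in that ranking is Paleocene, which lasted 10 Myr.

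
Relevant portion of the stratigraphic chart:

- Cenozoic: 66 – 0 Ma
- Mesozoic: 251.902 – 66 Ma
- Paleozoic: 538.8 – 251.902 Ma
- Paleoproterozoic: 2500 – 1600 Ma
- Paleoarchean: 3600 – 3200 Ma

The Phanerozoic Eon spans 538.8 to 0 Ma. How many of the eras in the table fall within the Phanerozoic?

Eras inside 538.8–0 Ma: Paleozoic, Mesozoic, Cenozoic — 3 in total.

3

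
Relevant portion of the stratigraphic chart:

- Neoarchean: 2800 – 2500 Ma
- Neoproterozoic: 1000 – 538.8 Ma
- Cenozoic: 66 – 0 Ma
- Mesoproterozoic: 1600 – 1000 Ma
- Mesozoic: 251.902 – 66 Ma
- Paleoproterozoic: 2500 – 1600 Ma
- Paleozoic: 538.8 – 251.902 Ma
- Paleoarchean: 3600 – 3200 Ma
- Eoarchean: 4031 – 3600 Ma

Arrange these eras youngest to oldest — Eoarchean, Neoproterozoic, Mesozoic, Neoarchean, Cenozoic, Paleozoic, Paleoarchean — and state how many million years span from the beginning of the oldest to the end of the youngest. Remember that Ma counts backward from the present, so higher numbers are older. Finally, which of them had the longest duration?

Cenozoic, Mesozoic, Paleozoic, Neoproterozoic, Neoarchean, Paleoarchean, Eoarchean; total span 4031 Myr; longest is Neoproterozoic

Start ages (Ma): Eoarchean 4031, Paleoarchean 3600, Neoarchean 2800, Neoproterozoic 1000, Paleozoic 538.8, Mesozoic 251.902, Cenozoic 66.
Ordered youngest to oldest: Cenozoic, Mesozoic, Paleozoic, Neoproterozoic, Neoarchean, Paleoarchean, Eoarchean.
Span = 4031 − 0 = 4031 Myr.
Durations: Paleoarchean 400, Eoarchean 431, Neoarchean 300, Cenozoic 66, Mesozoic 185.902, Paleozoic 286.898, Neoproterozoic 461.2 → longest is Neoproterozoic (461.2 Myr).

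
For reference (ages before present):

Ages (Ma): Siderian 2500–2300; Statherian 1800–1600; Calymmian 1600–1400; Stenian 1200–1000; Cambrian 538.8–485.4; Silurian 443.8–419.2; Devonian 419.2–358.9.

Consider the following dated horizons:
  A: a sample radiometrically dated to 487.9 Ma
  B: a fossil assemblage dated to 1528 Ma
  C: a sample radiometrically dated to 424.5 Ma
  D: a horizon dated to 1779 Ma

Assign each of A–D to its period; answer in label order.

Match each age against the start–end ranges in the excerpt: A = 487.9 Ma → Cambrian (538.8–485.4); B = 1528 Ma → Calymmian (1600–1400); C = 424.5 Ma → Silurian (443.8–419.2); D = 1779 Ma → Statherian (1800–1600).

A — Cambrian; B — Calymmian; C — Silurian; D — Statherian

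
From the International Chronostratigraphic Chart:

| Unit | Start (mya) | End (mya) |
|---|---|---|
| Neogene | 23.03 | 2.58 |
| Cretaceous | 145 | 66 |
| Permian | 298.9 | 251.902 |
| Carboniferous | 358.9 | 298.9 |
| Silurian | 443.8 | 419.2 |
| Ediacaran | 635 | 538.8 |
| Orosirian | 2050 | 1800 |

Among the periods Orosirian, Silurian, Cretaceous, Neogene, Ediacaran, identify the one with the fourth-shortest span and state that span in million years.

Ediacaran, 96.2 million years

Durations: Orosirian 250; Silurian 24.6; Cretaceous 79; Neogene 20.45; Ediacaran 96.2 Myr.
Sorted shortest-first: Neogene (20.45), Silurian (24.6), Cretaceous (79), Ediacaran (96.2), Orosirian (250).
The fourth shortest is Ediacaran at 96.2 Myr.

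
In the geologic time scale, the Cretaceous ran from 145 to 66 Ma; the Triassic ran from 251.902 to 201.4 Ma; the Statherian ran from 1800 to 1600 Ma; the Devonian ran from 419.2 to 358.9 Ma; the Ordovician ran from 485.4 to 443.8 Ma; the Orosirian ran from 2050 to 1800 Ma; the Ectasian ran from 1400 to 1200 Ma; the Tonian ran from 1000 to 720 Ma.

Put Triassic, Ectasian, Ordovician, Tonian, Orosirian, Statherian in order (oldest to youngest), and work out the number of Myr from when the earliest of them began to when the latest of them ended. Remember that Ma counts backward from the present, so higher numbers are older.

From the excerpt: Triassic 251.902–201.4; Ectasian 1400–1200; Ordovician 485.4–443.8; Tonian 1000–720; Orosirian 2050–1800; Statherian 1800–1600 (Ma).
Larger Ma is earlier, so the oldest is Orosirian and the youngest is Triassic; oldest to youngest: Orosirian, Statherian, Ectasian, Tonian, Ordovician, Triassic.
Oldest start 2050 minus youngest end 201.4 gives 1848.6 Myr overall.

Orosirian → Statherian → Ectasian → Tonian → Ordovician → Triassic; total span 1848.6 Myr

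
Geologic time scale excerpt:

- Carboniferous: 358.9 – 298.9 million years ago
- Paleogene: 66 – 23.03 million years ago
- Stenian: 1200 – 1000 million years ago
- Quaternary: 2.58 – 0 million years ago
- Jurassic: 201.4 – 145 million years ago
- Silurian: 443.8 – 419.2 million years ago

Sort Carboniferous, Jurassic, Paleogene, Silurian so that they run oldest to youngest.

Silurian, Carboniferous, Jurassic, Paleogene

The oldest of these is Silurian (starts 443.8 Ma) and the youngest is Paleogene (ends 23.03 Ma).
In between, by decreasing start age: Carboniferous (358.9), Jurassic (201.4).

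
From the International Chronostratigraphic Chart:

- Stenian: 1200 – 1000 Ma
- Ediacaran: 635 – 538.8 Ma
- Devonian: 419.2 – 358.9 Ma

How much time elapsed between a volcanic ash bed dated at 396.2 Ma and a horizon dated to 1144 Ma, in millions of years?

747.8 million years

1144 − 396.2 = 747.8 million years.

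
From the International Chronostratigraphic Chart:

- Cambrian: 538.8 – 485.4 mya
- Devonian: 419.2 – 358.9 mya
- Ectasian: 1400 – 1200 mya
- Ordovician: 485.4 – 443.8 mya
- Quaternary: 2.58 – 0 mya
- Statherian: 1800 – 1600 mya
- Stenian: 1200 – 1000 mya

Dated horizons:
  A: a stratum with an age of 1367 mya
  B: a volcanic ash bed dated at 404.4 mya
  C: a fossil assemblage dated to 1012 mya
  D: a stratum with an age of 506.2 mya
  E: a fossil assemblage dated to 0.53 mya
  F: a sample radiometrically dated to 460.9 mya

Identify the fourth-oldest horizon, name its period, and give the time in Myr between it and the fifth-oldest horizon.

Sorted oldest-first by Ma: A (1367), C (1012), D (506.2), F (460.9), B (404.4), E (0.53).
The fourth oldest is F at 460.9 Ma, which lies in 485.4–443.8 Ma: the Ordovician.
The fifth oldest is B at 404.4 Ma; separation = |460.9 − 404.4| = 56.5 Myr.

F, in the Ordovician; 56.5 million years to B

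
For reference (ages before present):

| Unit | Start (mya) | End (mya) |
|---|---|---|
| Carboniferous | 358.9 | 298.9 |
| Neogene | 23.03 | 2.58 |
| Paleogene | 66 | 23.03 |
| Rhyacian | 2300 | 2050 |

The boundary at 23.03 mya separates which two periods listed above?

Paleogene and Neogene

The Paleogene ends at 23.03 mya and the Neogene begins at 23.03 mya, so they share that boundary.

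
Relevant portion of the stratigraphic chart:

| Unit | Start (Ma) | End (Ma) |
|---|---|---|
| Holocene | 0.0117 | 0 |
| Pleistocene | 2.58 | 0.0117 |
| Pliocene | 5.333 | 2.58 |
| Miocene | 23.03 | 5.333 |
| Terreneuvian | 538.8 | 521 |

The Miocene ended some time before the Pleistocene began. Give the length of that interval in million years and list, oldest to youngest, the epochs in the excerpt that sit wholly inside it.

End of Miocene = 5.333 Ma; start of Pleistocene = 2.58 Ma.
Gap = 5.333 − 2.58 = 2.753 Myr.
Epochs wholly inside 5.333–2.58 Ma: Pliocene (5.333–2.58).

2.753 million years; Pliocene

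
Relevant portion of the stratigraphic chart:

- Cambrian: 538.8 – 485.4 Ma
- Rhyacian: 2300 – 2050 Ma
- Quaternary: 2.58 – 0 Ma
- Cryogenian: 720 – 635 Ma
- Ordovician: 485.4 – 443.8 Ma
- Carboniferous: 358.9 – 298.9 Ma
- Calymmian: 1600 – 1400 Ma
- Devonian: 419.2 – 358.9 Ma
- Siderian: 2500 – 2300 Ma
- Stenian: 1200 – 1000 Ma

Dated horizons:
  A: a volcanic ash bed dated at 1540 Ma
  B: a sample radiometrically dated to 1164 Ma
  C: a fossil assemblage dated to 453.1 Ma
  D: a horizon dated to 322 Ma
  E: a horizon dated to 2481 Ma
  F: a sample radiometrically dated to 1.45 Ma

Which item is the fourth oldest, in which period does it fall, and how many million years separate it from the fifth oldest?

C, in the Ordovician; 131.1 million years to D

Larger Ma means older, so oldest first: E 2481 > A 1540 > B 1164 > C 453.1 > D 322 > F 1.45.
Counting 4 along gives C (453.1 Ma); the excerpt puts that inside the Ordovician, 485.4–443.8 Ma.
Next in line is D (322 Ma), and 453.1 − 322 = 131.1 Myr.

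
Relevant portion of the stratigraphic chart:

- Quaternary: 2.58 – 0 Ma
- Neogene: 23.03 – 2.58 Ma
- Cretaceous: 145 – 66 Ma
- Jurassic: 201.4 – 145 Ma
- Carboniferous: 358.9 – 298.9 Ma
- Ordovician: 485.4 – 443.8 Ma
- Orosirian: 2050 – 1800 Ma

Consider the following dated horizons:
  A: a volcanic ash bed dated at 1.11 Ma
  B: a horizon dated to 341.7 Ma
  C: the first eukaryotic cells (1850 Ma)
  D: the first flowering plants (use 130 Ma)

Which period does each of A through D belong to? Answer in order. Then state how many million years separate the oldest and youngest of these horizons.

A — Quaternary; B — Carboniferous; C — Orosirian; D — Cretaceous; span 1848.89 million years

Match each age against the start–end ranges in the excerpt: A = 1.11 Ma → Quaternary (2.58–0); B = 341.7 Ma → Carboniferous (358.9–298.9); C = 1850 Ma → Orosirian (2050–1800); D = 130 Ma → Cretaceous (145–66).
The largest age is 1850 Ma and the smallest is 1.11 Ma; their difference is 1848.89 Myr.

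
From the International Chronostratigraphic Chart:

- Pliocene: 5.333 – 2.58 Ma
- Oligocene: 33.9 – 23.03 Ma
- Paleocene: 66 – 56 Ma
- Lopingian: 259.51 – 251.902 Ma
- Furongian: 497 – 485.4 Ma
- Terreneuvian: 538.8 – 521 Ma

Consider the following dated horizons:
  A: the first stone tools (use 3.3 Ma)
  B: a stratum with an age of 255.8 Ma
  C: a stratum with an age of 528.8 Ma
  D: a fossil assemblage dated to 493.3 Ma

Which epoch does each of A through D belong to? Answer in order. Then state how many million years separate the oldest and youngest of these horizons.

A: 3.3 Ma lies in 5.333–2.58 Ma, so Pliocene.
B: 255.8 Ma lies in 259.51–251.902 Ma, so Lopingian.
C: 528.8 Ma lies in 538.8–521 Ma, so Terreneuvian.
D: 493.3 Ma lies in 497–485.4 Ma, so Furongian.
Oldest = 528.8 Ma, youngest = 3.3 Ma → span 525.5 Myr.

A — Pliocene; B — Lopingian; C — Terreneuvian; D — Furongian; span 525.5 million years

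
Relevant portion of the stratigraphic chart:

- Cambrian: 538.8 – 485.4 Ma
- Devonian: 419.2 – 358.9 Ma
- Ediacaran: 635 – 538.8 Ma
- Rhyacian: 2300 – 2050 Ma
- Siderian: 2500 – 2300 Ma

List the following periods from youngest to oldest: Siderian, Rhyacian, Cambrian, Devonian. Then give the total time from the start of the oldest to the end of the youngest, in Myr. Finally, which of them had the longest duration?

Devonian, Cambrian, Rhyacian, Siderian; total span 2141.1 Myr; longest is Rhyacian

From the excerpt: Siderian 2500–2300; Rhyacian 2300–2050; Cambrian 538.8–485.4; Devonian 419.2–358.9 (Ma).
Larger Ma is earlier, so the oldest is Siderian and the youngest is Devonian; youngest to oldest: Devonian, Cambrian, Rhyacian, Siderian.
Oldest start 2500 minus youngest end 358.9 gives 2141.1 Myr overall.
Individual lengths (start − end): Rhyacian 250; Siderian 200; Devonian 60.3; Cambrian 53.4. The largest is Rhyacian at 250 Myr.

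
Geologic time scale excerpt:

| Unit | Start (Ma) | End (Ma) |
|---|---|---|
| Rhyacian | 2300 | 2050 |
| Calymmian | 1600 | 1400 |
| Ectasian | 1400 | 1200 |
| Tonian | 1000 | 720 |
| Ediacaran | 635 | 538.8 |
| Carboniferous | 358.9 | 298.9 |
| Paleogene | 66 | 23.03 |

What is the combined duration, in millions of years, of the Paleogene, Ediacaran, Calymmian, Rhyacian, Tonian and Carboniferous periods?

Each duration: Paleogene = 42.97; Ediacaran = 96.2; Calymmian = 200; Rhyacian = 250; Tonian = 280; Carboniferous = 60.
Sum: 42.97 + 96.2 + 200 + 250 + 280 + 60 = 929.17 Myr.

929.17 million years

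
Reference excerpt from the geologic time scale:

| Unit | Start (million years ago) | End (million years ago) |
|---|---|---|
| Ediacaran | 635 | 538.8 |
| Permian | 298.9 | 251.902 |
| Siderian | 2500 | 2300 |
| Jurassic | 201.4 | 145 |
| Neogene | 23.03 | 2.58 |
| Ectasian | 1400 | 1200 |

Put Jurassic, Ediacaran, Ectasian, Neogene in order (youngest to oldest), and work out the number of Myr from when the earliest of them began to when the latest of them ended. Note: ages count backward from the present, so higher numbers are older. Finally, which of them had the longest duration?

Neogene → Jurassic → Ediacaran → Ectasian; total span 1397.42 Myr; longest is Ectasian

From the excerpt: Jurassic 201.4–145; Ediacaran 635–538.8; Ectasian 1400–1200; Neogene 23.03–2.58 (Ma).
Larger Ma is earlier, so the oldest is Ectasian and the youngest is Neogene; youngest to oldest: Neogene, Jurassic, Ediacaran, Ectasian.
Oldest start 1400 minus youngest end 2.58 gives 1397.42 Myr overall.
Individual lengths (start − end): Ectasian 200; Ediacaran 96.2; Neogene 20.45; Jurassic 56.4. The largest is Ectasian at 200 Myr.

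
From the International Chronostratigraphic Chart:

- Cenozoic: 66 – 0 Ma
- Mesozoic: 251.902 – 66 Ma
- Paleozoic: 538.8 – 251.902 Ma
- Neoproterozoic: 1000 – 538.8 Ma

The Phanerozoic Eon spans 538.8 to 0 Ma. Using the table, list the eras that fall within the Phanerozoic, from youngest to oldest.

Eras with both bounds inside 538.8–0 Ma: Cenozoic (66–0), Mesozoic (251.902–66), Paleozoic (538.8–251.902).

Cenozoic, Mesozoic, Paleozoic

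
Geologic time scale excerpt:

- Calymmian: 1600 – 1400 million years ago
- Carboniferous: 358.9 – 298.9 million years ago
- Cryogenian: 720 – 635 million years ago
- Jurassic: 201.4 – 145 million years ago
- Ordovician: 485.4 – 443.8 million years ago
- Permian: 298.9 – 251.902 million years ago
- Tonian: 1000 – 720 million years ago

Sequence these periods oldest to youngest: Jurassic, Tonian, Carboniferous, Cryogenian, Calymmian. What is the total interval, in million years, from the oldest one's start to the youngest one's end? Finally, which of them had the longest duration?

Calymmian, Tonian, Cryogenian, Carboniferous, Jurassic; total span 1455 Myr; longest is Tonian

Start ages (Ma): Calymmian 1600, Tonian 1000, Cryogenian 720, Carboniferous 358.9, Jurassic 201.4.
Ordered oldest to youngest: Calymmian, Tonian, Cryogenian, Carboniferous, Jurassic.
Span = 1600 − 145 = 1455 Myr.
Durations: Cryogenian 85, Carboniferous 60, Calymmian 200, Jurassic 56.4, Tonian 280 → longest is Tonian (280 Myr).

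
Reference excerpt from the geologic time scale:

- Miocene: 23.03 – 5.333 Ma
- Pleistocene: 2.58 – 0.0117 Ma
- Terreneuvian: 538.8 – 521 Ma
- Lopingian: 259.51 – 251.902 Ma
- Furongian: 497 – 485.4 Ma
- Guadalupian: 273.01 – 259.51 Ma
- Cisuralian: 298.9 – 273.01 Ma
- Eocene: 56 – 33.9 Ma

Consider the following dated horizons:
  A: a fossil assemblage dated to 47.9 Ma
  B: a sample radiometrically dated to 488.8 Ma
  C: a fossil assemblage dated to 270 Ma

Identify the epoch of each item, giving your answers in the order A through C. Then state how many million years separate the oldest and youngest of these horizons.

A — Eocene; B — Furongian; C — Guadalupian; span 440.9 million years

Match each age against the start–end ranges in the excerpt: A = 47.9 Ma → Eocene (56–33.9); B = 488.8 Ma → Furongian (497–485.4); C = 270 Ma → Guadalupian (273.01–259.51).
The largest age is 488.8 Ma and the smallest is 47.9 Ma; their difference is 440.9 Myr.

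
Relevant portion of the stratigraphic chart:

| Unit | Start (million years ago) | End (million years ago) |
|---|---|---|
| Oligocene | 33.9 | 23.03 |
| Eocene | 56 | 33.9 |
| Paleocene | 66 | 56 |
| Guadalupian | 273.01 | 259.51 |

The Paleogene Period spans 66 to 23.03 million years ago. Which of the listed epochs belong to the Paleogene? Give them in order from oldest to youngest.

Paleocene, Eocene, Oligocene

Epochs with both bounds inside 66–23.03 Ma: Paleocene (66–56), Eocene (56–33.9), Oligocene (33.9–23.03).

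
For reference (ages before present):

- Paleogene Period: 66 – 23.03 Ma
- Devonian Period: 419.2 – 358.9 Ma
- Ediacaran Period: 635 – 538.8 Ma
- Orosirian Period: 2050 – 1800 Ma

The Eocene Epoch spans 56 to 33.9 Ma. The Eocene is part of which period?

The Eocene (56–33.9 Ma) lies entirely within 66–23.03 Ma, the Paleogene Period.

Paleogene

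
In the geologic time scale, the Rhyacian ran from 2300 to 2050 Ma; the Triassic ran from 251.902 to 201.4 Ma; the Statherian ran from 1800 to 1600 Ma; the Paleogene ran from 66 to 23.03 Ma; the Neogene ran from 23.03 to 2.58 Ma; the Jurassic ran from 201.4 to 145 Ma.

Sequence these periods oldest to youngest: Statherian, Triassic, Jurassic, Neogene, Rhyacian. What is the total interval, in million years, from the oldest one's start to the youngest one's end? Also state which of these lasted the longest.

Rhyacian → Statherian → Triassic → Jurassic → Neogene; total span 2297.42 Myr; longest is Rhyacian

Start ages (Ma): Rhyacian 2300, Statherian 1800, Triassic 251.902, Jurassic 201.4, Neogene 23.03.
Ordered oldest to youngest: Rhyacian, Statherian, Triassic, Jurassic, Neogene.
Span = 2300 − 2.58 = 2297.42 Myr.
Durations: Triassic 50.502, Rhyacian 250, Neogene 20.45, Statherian 200, Jurassic 56.4 → longest is Rhyacian (250 Myr).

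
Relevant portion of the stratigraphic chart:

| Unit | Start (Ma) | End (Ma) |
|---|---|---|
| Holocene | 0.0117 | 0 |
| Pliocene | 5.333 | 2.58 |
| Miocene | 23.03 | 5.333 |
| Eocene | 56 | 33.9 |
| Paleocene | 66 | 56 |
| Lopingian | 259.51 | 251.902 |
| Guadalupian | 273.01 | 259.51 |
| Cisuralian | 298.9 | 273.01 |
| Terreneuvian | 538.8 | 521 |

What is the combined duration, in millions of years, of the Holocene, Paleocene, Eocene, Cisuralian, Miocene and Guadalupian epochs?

89.1987 million years

Each duration: Holocene = 0.0117; Paleocene = 10; Eocene = 22.1; Cisuralian = 25.89; Miocene = 17.697; Guadalupian = 13.5.
Sum: 0.0117 + 10 + 22.1 + 25.89 + 17.697 + 13.5 = 89.1987 Myr.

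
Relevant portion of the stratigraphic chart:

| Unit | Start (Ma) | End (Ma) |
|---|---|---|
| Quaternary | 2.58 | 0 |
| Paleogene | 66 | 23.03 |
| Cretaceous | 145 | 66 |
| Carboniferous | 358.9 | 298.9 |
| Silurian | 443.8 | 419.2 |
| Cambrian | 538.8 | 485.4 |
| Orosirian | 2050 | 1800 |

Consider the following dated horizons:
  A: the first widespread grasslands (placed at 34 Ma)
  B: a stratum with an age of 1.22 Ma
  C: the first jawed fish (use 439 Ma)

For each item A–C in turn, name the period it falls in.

A — Paleogene; B — Quaternary; C — Silurian

A: 34 Ma lies in 66–23.03 Ma, so Paleogene.
B: 1.22 Ma lies in 2.58–0 Ma, so Quaternary.
C: 439 Ma lies in 443.8–419.2 Ma, so Silurian.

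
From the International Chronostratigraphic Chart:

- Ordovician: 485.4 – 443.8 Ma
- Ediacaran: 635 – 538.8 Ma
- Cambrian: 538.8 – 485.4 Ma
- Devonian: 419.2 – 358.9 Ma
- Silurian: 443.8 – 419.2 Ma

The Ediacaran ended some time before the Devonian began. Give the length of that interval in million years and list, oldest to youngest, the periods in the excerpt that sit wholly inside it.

The Ediacaran closes at 538.8 Ma and the Devonian opens at 419.2 Ma, so the interval is 538.8 − 419.2 = 119.6 Myr.
A period fits inside if it starts at or after 538.8 Ma and ends at or before 419.2 Ma; oldest first that gives Cambrian, Ordovician, Silurian.

119.6 million years; Cambrian, Ordovician, Silurian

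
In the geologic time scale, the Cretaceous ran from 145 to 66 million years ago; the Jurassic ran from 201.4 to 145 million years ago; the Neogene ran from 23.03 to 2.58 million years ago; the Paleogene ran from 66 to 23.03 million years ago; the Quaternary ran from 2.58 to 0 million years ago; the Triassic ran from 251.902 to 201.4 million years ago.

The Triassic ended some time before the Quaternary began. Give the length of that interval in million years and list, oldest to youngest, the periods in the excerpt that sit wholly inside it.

The Triassic closes at 201.4 Ma and the Quaternary opens at 2.58 Ma, so the interval is 201.4 − 2.58 = 198.82 Myr.
A period fits inside if it starts at or after 201.4 Ma and ends at or before 2.58 Ma; oldest first that gives Jurassic, Cretaceous, Paleogene, Neogene.

198.82 million years; Jurassic, Cretaceous, Paleogene, Neogene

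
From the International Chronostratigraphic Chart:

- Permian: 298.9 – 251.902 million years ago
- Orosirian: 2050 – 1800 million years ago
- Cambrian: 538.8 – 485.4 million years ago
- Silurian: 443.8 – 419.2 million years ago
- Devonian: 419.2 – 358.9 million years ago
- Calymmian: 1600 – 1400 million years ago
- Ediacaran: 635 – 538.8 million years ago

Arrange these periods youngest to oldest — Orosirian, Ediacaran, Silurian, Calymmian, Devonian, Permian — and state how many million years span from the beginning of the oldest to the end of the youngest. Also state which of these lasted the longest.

Start ages (Ma): Orosirian 2050, Calymmian 1600, Ediacaran 635, Silurian 443.8, Devonian 419.2, Permian 298.9.
Ordered youngest to oldest: Permian, Devonian, Silurian, Ediacaran, Calymmian, Orosirian.
Span = 2050 − 251.902 = 1798.098 Myr.
Durations: Permian 46.998, Silurian 24.6, Calymmian 200, Orosirian 250, Devonian 60.3, Ediacaran 96.2 → longest is Orosirian (250 Myr).

Permian, Devonian, Silurian, Ediacaran, Calymmian, Orosirian; total span 1798.098 Myr; longest is Orosirian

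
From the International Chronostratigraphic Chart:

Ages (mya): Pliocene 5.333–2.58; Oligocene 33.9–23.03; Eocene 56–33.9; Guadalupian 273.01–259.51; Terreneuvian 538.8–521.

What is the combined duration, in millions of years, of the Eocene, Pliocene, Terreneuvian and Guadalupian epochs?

Each duration: Eocene = 22.1; Pliocene = 2.753; Terreneuvian = 17.8; Guadalupian = 13.5.
Sum: 22.1 + 2.753 + 17.8 + 13.5 = 56.153 Myr.

56.153 million years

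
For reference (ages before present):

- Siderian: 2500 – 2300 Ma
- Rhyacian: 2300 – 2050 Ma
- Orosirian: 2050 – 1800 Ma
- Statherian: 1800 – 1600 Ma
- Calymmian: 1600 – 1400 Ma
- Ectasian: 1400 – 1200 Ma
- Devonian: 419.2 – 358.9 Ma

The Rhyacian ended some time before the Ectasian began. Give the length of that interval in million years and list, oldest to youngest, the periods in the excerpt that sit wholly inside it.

The Rhyacian closes at 2050 Ma and the Ectasian opens at 1400 Ma, so the interval is 2050 − 1400 = 650 Myr.
A period fits inside if it starts at or after 2050 Ma and ends at or before 1400 Ma; oldest first that gives Orosirian, Statherian, Calymmian.

650 million years; Orosirian, Statherian, Calymmian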